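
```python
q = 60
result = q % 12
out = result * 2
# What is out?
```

Trace (tracking out):
q = 60  # -> q = 60
result = q % 12  # -> result = 0
out = result * 2  # -> out = 0

Answer: 0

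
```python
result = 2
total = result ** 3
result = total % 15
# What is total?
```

Trace (tracking total):
result = 2  # -> result = 2
total = result ** 3  # -> total = 8
result = total % 15  # -> result = 8

Answer: 8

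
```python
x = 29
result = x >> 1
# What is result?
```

Answer: 14

Derivation:
Trace (tracking result):
x = 29  # -> x = 29
result = x >> 1  # -> result = 14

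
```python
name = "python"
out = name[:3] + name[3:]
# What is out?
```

Trace (tracking out):
name = 'python'  # -> name = 'python'
out = name[:3] + name[3:]  # -> out = 'python'

Answer: 'python'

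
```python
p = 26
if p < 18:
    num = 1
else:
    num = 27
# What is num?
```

Trace (tracking num):
p = 26  # -> p = 26
if p < 18:  # condition is False
else:
    num = 27  # -> num = 27

Answer: 27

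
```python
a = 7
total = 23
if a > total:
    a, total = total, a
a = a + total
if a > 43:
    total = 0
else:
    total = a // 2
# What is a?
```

Answer: 30

Derivation:
Trace (tracking a):
a = 7  # -> a = 7
total = 23  # -> total = 23
if a > total:  # condition is False
a = a + total  # -> a = 30
if a > 43:  # condition is False
else:
    total = a // 2  # -> total = 15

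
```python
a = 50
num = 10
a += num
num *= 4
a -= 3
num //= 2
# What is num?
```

Trace (tracking num):
a = 50  # -> a = 50
num = 10  # -> num = 10
a += num  # -> a = 60
num *= 4  # -> num = 40
a -= 3  # -> a = 57
num //= 2  # -> num = 20

Answer: 20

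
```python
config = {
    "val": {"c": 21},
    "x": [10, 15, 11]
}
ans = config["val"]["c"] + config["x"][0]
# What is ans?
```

Trace (tracking ans):
config = {'val': {'c': 21}, 'x': [10, 15, 11]}  # -> config = {'val': {'c': 21}, 'x': [10, 15, 11]}
ans = config['val']['c'] + config['x'][0]  # -> ans = 31

Answer: 31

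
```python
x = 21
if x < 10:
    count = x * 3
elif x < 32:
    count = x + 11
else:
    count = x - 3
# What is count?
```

Answer: 32

Derivation:
Trace (tracking count):
x = 21  # -> x = 21
if x < 10:  # condition is False
elif x < 32:  # condition is True
    count = x + 11  # -> count = 32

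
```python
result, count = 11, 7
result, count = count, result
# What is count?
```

Answer: 11

Derivation:
Trace (tracking count):
result, count = (11, 7)  # -> result = 11, count = 7
result, count = (count, result)  # -> result = 7, count = 11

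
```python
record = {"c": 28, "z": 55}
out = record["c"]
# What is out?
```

Answer: 28

Derivation:
Trace (tracking out):
record = {'c': 28, 'z': 55}  # -> record = {'c': 28, 'z': 55}
out = record['c']  # -> out = 28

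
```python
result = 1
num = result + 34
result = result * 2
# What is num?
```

Trace (tracking num):
result = 1  # -> result = 1
num = result + 34  # -> num = 35
result = result * 2  # -> result = 2

Answer: 35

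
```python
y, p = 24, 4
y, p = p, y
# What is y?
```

Trace (tracking y):
y, p = (24, 4)  # -> y = 24, p = 4
y, p = (p, y)  # -> y = 4, p = 24

Answer: 4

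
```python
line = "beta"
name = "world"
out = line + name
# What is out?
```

Trace (tracking out):
line = 'beta'  # -> line = 'beta'
name = 'world'  # -> name = 'world'
out = line + name  # -> out = 'betaworld'

Answer: 'betaworld'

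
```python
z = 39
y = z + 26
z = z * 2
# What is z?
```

Trace (tracking z):
z = 39  # -> z = 39
y = z + 26  # -> y = 65
z = z * 2  # -> z = 78

Answer: 78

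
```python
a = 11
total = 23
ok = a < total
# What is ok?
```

Answer: True

Derivation:
Trace (tracking ok):
a = 11  # -> a = 11
total = 23  # -> total = 23
ok = a < total  # -> ok = True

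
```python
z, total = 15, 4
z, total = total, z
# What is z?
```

Answer: 4

Derivation:
Trace (tracking z):
z, total = (15, 4)  # -> z = 15, total = 4
z, total = (total, z)  # -> z = 4, total = 15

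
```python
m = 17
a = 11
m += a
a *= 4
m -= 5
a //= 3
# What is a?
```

Answer: 14

Derivation:
Trace (tracking a):
m = 17  # -> m = 17
a = 11  # -> a = 11
m += a  # -> m = 28
a *= 4  # -> a = 44
m -= 5  # -> m = 23
a //= 3  # -> a = 14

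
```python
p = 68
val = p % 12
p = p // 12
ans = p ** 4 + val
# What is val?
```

Answer: 8

Derivation:
Trace (tracking val):
p = 68  # -> p = 68
val = p % 12  # -> val = 8
p = p // 12  # -> p = 5
ans = p ** 4 + val  # -> ans = 633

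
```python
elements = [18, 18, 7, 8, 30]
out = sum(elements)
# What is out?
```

Answer: 81

Derivation:
Trace (tracking out):
elements = [18, 18, 7, 8, 30]  # -> elements = [18, 18, 7, 8, 30]
out = sum(elements)  # -> out = 81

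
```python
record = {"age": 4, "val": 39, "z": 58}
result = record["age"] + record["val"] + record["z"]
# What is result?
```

Trace (tracking result):
record = {'age': 4, 'val': 39, 'z': 58}  # -> record = {'age': 4, 'val': 39, 'z': 58}
result = record['age'] + record['val'] + record['z']  # -> result = 101

Answer: 101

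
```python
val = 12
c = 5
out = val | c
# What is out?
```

Trace (tracking out):
val = 12  # -> val = 12
c = 5  # -> c = 5
out = val | c  # -> out = 13

Answer: 13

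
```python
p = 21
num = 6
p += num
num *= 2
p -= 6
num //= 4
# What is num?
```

Answer: 3

Derivation:
Trace (tracking num):
p = 21  # -> p = 21
num = 6  # -> num = 6
p += num  # -> p = 27
num *= 2  # -> num = 12
p -= 6  # -> p = 21
num //= 4  # -> num = 3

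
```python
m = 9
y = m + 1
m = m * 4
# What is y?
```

Trace (tracking y):
m = 9  # -> m = 9
y = m + 1  # -> y = 10
m = m * 4  # -> m = 36

Answer: 10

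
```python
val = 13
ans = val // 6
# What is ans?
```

Answer: 2

Derivation:
Trace (tracking ans):
val = 13  # -> val = 13
ans = val // 6  # -> ans = 2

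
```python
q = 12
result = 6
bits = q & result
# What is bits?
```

Trace (tracking bits):
q = 12  # -> q = 12
result = 6  # -> result = 6
bits = q & result  # -> bits = 4

Answer: 4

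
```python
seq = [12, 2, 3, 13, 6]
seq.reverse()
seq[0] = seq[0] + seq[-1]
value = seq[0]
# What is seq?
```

Trace (tracking seq):
seq = [12, 2, 3, 13, 6]  # -> seq = [12, 2, 3, 13, 6]
seq.reverse()  # -> seq = [6, 13, 3, 2, 12]
seq[0] = seq[0] + seq[-1]  # -> seq = [18, 13, 3, 2, 12]
value = seq[0]  # -> value = 18

Answer: [18, 13, 3, 2, 12]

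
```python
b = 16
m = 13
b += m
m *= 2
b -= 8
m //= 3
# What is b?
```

Trace (tracking b):
b = 16  # -> b = 16
m = 13  # -> m = 13
b += m  # -> b = 29
m *= 2  # -> m = 26
b -= 8  # -> b = 21
m //= 3  # -> m = 8

Answer: 21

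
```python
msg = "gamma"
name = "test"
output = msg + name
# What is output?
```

Trace (tracking output):
msg = 'gamma'  # -> msg = 'gamma'
name = 'test'  # -> name = 'test'
output = msg + name  # -> output = 'gammatest'

Answer: 'gammatest'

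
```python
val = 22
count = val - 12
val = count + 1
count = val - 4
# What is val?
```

Trace (tracking val):
val = 22  # -> val = 22
count = val - 12  # -> count = 10
val = count + 1  # -> val = 11
count = val - 4  # -> count = 7

Answer: 11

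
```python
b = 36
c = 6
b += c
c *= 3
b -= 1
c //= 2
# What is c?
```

Trace (tracking c):
b = 36  # -> b = 36
c = 6  # -> c = 6
b += c  # -> b = 42
c *= 3  # -> c = 18
b -= 1  # -> b = 41
c //= 2  # -> c = 9

Answer: 9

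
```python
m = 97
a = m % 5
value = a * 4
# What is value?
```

Trace (tracking value):
m = 97  # -> m = 97
a = m % 5  # -> a = 2
value = a * 4  # -> value = 8

Answer: 8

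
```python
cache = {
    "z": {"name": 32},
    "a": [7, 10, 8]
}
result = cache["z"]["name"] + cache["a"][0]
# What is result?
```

Answer: 39

Derivation:
Trace (tracking result):
cache = {'z': {'name': 32}, 'a': [7, 10, 8]}  # -> cache = {'z': {'name': 32}, 'a': [7, 10, 8]}
result = cache['z']['name'] + cache['a'][0]  # -> result = 39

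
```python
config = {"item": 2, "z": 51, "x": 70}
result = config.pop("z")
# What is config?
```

Answer: {'item': 2, 'x': 70}

Derivation:
Trace (tracking config):
config = {'item': 2, 'z': 51, 'x': 70}  # -> config = {'item': 2, 'z': 51, 'x': 70}
result = config.pop('z')  # -> result = 51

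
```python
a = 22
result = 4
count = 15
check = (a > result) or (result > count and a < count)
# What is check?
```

Trace (tracking check):
a = 22  # -> a = 22
result = 4  # -> result = 4
count = 15  # -> count = 15
check = a > result or (result > count and a < count)  # -> check = True

Answer: True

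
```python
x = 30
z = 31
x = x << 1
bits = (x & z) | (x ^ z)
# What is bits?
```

Answer: 63

Derivation:
Trace (tracking bits):
x = 30  # -> x = 30
z = 31  # -> z = 31
x = x << 1  # -> x = 60
bits = x & z | x ^ z  # -> bits = 63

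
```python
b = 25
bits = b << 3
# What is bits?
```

Trace (tracking bits):
b = 25  # -> b = 25
bits = b << 3  # -> bits = 200

Answer: 200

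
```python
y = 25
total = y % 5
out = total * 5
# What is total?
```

Answer: 0

Derivation:
Trace (tracking total):
y = 25  # -> y = 25
total = y % 5  # -> total = 0
out = total * 5  # -> out = 0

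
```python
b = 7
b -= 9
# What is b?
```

Trace (tracking b):
b = 7  # -> b = 7
b -= 9  # -> b = -2

Answer: -2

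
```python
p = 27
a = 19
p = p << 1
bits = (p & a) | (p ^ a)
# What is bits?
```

Answer: 55

Derivation:
Trace (tracking bits):
p = 27  # -> p = 27
a = 19  # -> a = 19
p = p << 1  # -> p = 54
bits = p & a | p ^ a  # -> bits = 55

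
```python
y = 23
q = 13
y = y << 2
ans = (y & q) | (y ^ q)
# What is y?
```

Trace (tracking y):
y = 23  # -> y = 23
q = 13  # -> q = 13
y = y << 2  # -> y = 92
ans = y & q | y ^ q  # -> ans = 93

Answer: 92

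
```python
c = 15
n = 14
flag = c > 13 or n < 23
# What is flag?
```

Trace (tracking flag):
c = 15  # -> c = 15
n = 14  # -> n = 14
flag = c > 13 or n < 23  # -> flag = True

Answer: True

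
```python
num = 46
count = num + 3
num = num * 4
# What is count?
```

Trace (tracking count):
num = 46  # -> num = 46
count = num + 3  # -> count = 49
num = num * 4  # -> num = 184

Answer: 49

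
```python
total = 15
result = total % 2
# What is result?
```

Answer: 1

Derivation:
Trace (tracking result):
total = 15  # -> total = 15
result = total % 2  # -> result = 1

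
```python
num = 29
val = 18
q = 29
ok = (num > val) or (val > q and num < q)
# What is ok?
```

Trace (tracking ok):
num = 29  # -> num = 29
val = 18  # -> val = 18
q = 29  # -> q = 29
ok = num > val or (val > q and num < q)  # -> ok = True

Answer: True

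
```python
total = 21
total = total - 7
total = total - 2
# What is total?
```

Trace (tracking total):
total = 21  # -> total = 21
total = total - 7  # -> total = 14
total = total - 2  # -> total = 12

Answer: 12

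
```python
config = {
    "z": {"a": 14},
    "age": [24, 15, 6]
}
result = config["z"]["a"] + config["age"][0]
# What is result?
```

Trace (tracking result):
config = {'z': {'a': 14}, 'age': [24, 15, 6]}  # -> config = {'z': {'a': 14}, 'age': [24, 15, 6]}
result = config['z']['a'] + config['age'][0]  # -> result = 38

Answer: 38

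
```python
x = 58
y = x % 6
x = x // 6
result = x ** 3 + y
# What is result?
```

Answer: 733

Derivation:
Trace (tracking result):
x = 58  # -> x = 58
y = x % 6  # -> y = 4
x = x // 6  # -> x = 9
result = x ** 3 + y  # -> result = 733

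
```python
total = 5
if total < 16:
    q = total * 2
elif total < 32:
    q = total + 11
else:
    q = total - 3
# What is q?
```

Trace (tracking q):
total = 5  # -> total = 5
if total < 16:  # condition is True
    q = total * 2  # -> q = 10

Answer: 10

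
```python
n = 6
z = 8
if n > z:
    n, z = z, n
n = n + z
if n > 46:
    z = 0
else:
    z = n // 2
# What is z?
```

Trace (tracking z):
n = 6  # -> n = 6
z = 8  # -> z = 8
if n > z:  # condition is False
n = n + z  # -> n = 14
if n > 46:  # condition is False
else:
    z = n // 2  # -> z = 7

Answer: 7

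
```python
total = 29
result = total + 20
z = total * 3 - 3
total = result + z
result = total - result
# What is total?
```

Trace (tracking total):
total = 29  # -> total = 29
result = total + 20  # -> result = 49
z = total * 3 - 3  # -> z = 84
total = result + z  # -> total = 133
result = total - result  # -> result = 84

Answer: 133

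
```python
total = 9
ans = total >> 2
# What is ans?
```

Answer: 2

Derivation:
Trace (tracking ans):
total = 9  # -> total = 9
ans = total >> 2  # -> ans = 2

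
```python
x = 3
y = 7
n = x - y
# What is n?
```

Answer: -4

Derivation:
Trace (tracking n):
x = 3  # -> x = 3
y = 7  # -> y = 7
n = x - y  # -> n = -4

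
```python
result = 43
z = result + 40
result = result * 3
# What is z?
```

Answer: 83

Derivation:
Trace (tracking z):
result = 43  # -> result = 43
z = result + 40  # -> z = 83
result = result * 3  # -> result = 129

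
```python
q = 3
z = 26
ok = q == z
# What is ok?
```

Trace (tracking ok):
q = 3  # -> q = 3
z = 26  # -> z = 26
ok = q == z  # -> ok = False

Answer: False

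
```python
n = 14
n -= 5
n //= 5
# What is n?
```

Answer: 1

Derivation:
Trace (tracking n):
n = 14  # -> n = 14
n -= 5  # -> n = 9
n //= 5  # -> n = 1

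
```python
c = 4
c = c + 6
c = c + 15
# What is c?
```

Trace (tracking c):
c = 4  # -> c = 4
c = c + 6  # -> c = 10
c = c + 15  # -> c = 25

Answer: 25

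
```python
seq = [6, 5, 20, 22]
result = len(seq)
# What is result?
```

Trace (tracking result):
seq = [6, 5, 20, 22]  # -> seq = [6, 5, 20, 22]
result = len(seq)  # -> result = 4

Answer: 4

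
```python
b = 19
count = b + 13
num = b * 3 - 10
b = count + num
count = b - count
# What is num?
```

Trace (tracking num):
b = 19  # -> b = 19
count = b + 13  # -> count = 32
num = b * 3 - 10  # -> num = 47
b = count + num  # -> b = 79
count = b - count  # -> count = 47

Answer: 47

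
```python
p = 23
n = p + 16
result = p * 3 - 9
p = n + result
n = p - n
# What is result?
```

Trace (tracking result):
p = 23  # -> p = 23
n = p + 16  # -> n = 39
result = p * 3 - 9  # -> result = 60
p = n + result  # -> p = 99
n = p - n  # -> n = 60

Answer: 60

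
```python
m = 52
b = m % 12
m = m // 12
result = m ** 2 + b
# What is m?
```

Trace (tracking m):
m = 52  # -> m = 52
b = m % 12  # -> b = 4
m = m // 12  # -> m = 4
result = m ** 2 + b  # -> result = 20

Answer: 4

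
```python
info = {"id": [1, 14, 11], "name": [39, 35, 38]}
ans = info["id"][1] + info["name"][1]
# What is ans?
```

Trace (tracking ans):
info = {'id': [1, 14, 11], 'name': [39, 35, 38]}  # -> info = {'id': [1, 14, 11], 'name': [39, 35, 38]}
ans = info['id'][1] + info['name'][1]  # -> ans = 49

Answer: 49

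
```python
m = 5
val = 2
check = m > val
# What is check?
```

Trace (tracking check):
m = 5  # -> m = 5
val = 2  # -> val = 2
check = m > val  # -> check = True

Answer: True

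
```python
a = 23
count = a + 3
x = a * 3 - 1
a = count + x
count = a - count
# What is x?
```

Answer: 68

Derivation:
Trace (tracking x):
a = 23  # -> a = 23
count = a + 3  # -> count = 26
x = a * 3 - 1  # -> x = 68
a = count + x  # -> a = 94
count = a - count  # -> count = 68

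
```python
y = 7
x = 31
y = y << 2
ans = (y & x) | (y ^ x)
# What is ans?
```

Trace (tracking ans):
y = 7  # -> y = 7
x = 31  # -> x = 31
y = y << 2  # -> y = 28
ans = y & x | y ^ x  # -> ans = 31

Answer: 31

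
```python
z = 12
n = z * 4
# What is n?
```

Trace (tracking n):
z = 12  # -> z = 12
n = z * 4  # -> n = 48

Answer: 48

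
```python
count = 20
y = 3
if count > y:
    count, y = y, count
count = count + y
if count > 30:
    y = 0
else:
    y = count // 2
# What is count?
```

Trace (tracking count):
count = 20  # -> count = 20
y = 3  # -> y = 3
if count > y:  # condition is True
    count, y = (y, count)  # -> count = 3, y = 20
count = count + y  # -> count = 23
if count > 30:  # condition is False
else:
    y = count // 2  # -> y = 11

Answer: 23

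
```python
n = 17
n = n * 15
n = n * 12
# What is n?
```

Trace (tracking n):
n = 17  # -> n = 17
n = n * 15  # -> n = 255
n = n * 12  # -> n = 3060

Answer: 3060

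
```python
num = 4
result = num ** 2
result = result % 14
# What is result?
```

Answer: 2

Derivation:
Trace (tracking result):
num = 4  # -> num = 4
result = num ** 2  # -> result = 16
result = result % 14  # -> result = 2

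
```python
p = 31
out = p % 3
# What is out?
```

Trace (tracking out):
p = 31  # -> p = 31
out = p % 3  # -> out = 1

Answer: 1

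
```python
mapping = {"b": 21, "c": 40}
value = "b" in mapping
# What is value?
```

Trace (tracking value):
mapping = {'b': 21, 'c': 40}  # -> mapping = {'b': 21, 'c': 40}
value = 'b' in mapping  # -> value = True

Answer: True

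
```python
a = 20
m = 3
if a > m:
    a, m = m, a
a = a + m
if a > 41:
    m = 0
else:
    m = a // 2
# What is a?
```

Answer: 23

Derivation:
Trace (tracking a):
a = 20  # -> a = 20
m = 3  # -> m = 3
if a > m:  # condition is True
    a, m = (m, a)  # -> a = 3, m = 20
a = a + m  # -> a = 23
if a > 41:  # condition is False
else:
    m = a // 2  # -> m = 11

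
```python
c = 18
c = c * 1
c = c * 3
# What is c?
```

Answer: 54

Derivation:
Trace (tracking c):
c = 18  # -> c = 18
c = c * 1  # -> c = 18
c = c * 3  # -> c = 54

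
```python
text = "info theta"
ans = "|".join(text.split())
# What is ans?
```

Trace (tracking ans):
text = 'info theta'  # -> text = 'info theta'
ans = '|'.join(text.split())  # -> ans = 'info|theta'

Answer: 'info|theta'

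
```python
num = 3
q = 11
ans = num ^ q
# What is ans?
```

Trace (tracking ans):
num = 3  # -> num = 3
q = 11  # -> q = 11
ans = num ^ q  # -> ans = 8

Answer: 8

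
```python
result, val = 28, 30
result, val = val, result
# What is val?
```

Trace (tracking val):
result, val = (28, 30)  # -> result = 28, val = 30
result, val = (val, result)  # -> result = 30, val = 28

Answer: 28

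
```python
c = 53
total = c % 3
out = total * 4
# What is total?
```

Trace (tracking total):
c = 53  # -> c = 53
total = c % 3  # -> total = 2
out = total * 4  # -> out = 8

Answer: 2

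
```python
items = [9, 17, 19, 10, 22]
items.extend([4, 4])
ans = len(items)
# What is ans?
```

Trace (tracking ans):
items = [9, 17, 19, 10, 22]  # -> items = [9, 17, 19, 10, 22]
items.extend([4, 4])  # -> items = [9, 17, 19, 10, 22, 4, 4]
ans = len(items)  # -> ans = 7

Answer: 7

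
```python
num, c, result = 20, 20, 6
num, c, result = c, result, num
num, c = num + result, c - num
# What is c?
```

Answer: -14

Derivation:
Trace (tracking c):
num, c, result = (20, 20, 6)  # -> num = 20, c = 20, result = 6
num, c, result = (c, result, num)  # -> num = 20, c = 6, result = 20
num, c = (num + result, c - num)  # -> num = 40, c = -14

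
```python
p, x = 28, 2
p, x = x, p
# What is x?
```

Answer: 28

Derivation:
Trace (tracking x):
p, x = (28, 2)  # -> p = 28, x = 2
p, x = (x, p)  # -> p = 2, x = 28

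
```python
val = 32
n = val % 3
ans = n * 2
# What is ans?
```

Answer: 4

Derivation:
Trace (tracking ans):
val = 32  # -> val = 32
n = val % 3  # -> n = 2
ans = n * 2  # -> ans = 4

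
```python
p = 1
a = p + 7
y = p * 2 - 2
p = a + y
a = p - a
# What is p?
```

Answer: 8

Derivation:
Trace (tracking p):
p = 1  # -> p = 1
a = p + 7  # -> a = 8
y = p * 2 - 2  # -> y = 0
p = a + y  # -> p = 8
a = p - a  # -> a = 0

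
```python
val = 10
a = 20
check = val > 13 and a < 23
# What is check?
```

Trace (tracking check):
val = 10  # -> val = 10
a = 20  # -> a = 20
check = val > 13 and a < 23  # -> check = False

Answer: False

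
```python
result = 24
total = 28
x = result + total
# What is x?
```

Trace (tracking x):
result = 24  # -> result = 24
total = 28  # -> total = 28
x = result + total  # -> x = 52

Answer: 52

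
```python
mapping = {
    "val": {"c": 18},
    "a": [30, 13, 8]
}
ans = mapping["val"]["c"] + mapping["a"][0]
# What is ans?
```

Answer: 48

Derivation:
Trace (tracking ans):
mapping = {'val': {'c': 18}, 'a': [30, 13, 8]}  # -> mapping = {'val': {'c': 18}, 'a': [30, 13, 8]}
ans = mapping['val']['c'] + mapping['a'][0]  # -> ans = 48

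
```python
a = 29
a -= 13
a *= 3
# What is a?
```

Trace (tracking a):
a = 29  # -> a = 29
a -= 13  # -> a = 16
a *= 3  # -> a = 48

Answer: 48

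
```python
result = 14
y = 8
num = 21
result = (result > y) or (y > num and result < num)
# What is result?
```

Answer: True

Derivation:
Trace (tracking result):
result = 14  # -> result = 14
y = 8  # -> y = 8
num = 21  # -> num = 21
result = result > y or (y > num and result < num)  # -> result = True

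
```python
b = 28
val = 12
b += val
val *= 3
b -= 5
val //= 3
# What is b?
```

Answer: 35

Derivation:
Trace (tracking b):
b = 28  # -> b = 28
val = 12  # -> val = 12
b += val  # -> b = 40
val *= 3  # -> val = 36
b -= 5  # -> b = 35
val //= 3  # -> val = 12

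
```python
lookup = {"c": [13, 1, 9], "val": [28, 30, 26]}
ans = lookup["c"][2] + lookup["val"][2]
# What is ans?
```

Answer: 35

Derivation:
Trace (tracking ans):
lookup = {'c': [13, 1, 9], 'val': [28, 30, 26]}  # -> lookup = {'c': [13, 1, 9], 'val': [28, 30, 26]}
ans = lookup['c'][2] + lookup['val'][2]  # -> ans = 35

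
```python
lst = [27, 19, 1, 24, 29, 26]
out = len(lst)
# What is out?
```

Answer: 6

Derivation:
Trace (tracking out):
lst = [27, 19, 1, 24, 29, 26]  # -> lst = [27, 19, 1, 24, 29, 26]
out = len(lst)  # -> out = 6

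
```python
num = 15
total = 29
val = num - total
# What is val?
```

Trace (tracking val):
num = 15  # -> num = 15
total = 29  # -> total = 29
val = num - total  # -> val = -14

Answer: -14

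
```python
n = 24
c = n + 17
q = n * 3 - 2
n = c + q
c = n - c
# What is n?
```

Answer: 111

Derivation:
Trace (tracking n):
n = 24  # -> n = 24
c = n + 17  # -> c = 41
q = n * 3 - 2  # -> q = 70
n = c + q  # -> n = 111
c = n - c  # -> c = 70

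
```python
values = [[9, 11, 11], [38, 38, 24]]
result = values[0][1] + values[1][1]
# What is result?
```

Answer: 49

Derivation:
Trace (tracking result):
values = [[9, 11, 11], [38, 38, 24]]  # -> values = [[9, 11, 11], [38, 38, 24]]
result = values[0][1] + values[1][1]  # -> result = 49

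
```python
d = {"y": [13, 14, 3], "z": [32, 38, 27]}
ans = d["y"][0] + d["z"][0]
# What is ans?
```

Answer: 45

Derivation:
Trace (tracking ans):
d = {'y': [13, 14, 3], 'z': [32, 38, 27]}  # -> d = {'y': [13, 14, 3], 'z': [32, 38, 27]}
ans = d['y'][0] + d['z'][0]  # -> ans = 45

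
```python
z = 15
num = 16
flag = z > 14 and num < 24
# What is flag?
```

Answer: True

Derivation:
Trace (tracking flag):
z = 15  # -> z = 15
num = 16  # -> num = 16
flag = z > 14 and num < 24  # -> flag = True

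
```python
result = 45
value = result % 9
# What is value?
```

Trace (tracking value):
result = 45  # -> result = 45
value = result % 9  # -> value = 0

Answer: 0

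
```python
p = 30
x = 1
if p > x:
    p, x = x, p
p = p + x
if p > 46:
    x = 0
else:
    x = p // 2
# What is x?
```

Trace (tracking x):
p = 30  # -> p = 30
x = 1  # -> x = 1
if p > x:  # condition is True
    p, x = (x, p)  # -> p = 1, x = 30
p = p + x  # -> p = 31
if p > 46:  # condition is False
else:
    x = p // 2  # -> x = 15

Answer: 15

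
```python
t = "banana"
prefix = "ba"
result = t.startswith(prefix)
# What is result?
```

Trace (tracking result):
t = 'banana'  # -> t = 'banana'
prefix = 'ba'  # -> prefix = 'ba'
result = t.startswith(prefix)  # -> result = True

Answer: True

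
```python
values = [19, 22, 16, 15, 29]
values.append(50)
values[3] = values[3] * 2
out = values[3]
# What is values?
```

Trace (tracking values):
values = [19, 22, 16, 15, 29]  # -> values = [19, 22, 16, 15, 29]
values.append(50)  # -> values = [19, 22, 16, 15, 29, 50]
values[3] = values[3] * 2  # -> values = [19, 22, 16, 30, 29, 50]
out = values[3]  # -> out = 30

Answer: [19, 22, 16, 30, 29, 50]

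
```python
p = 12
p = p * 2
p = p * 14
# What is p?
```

Trace (tracking p):
p = 12  # -> p = 12
p = p * 2  # -> p = 24
p = p * 14  # -> p = 336

Answer: 336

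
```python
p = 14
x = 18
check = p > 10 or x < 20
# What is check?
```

Answer: True

Derivation:
Trace (tracking check):
p = 14  # -> p = 14
x = 18  # -> x = 18
check = p > 10 or x < 20  # -> check = True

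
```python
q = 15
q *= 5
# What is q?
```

Answer: 75

Derivation:
Trace (tracking q):
q = 15  # -> q = 15
q *= 5  # -> q = 75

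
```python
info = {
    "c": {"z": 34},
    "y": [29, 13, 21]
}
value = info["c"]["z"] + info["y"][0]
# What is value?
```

Answer: 63

Derivation:
Trace (tracking value):
info = {'c': {'z': 34}, 'y': [29, 13, 21]}  # -> info = {'c': {'z': 34}, 'y': [29, 13, 21]}
value = info['c']['z'] + info['y'][0]  # -> value = 63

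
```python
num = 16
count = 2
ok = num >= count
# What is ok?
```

Answer: True

Derivation:
Trace (tracking ok):
num = 16  # -> num = 16
count = 2  # -> count = 2
ok = num >= count  # -> ok = True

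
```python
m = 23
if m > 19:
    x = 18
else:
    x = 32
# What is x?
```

Trace (tracking x):
m = 23  # -> m = 23
if m > 19:  # condition is True
    x = 18  # -> x = 18

Answer: 18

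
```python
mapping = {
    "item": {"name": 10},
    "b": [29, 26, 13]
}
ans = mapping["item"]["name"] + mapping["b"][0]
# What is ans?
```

Answer: 39

Derivation:
Trace (tracking ans):
mapping = {'item': {'name': 10}, 'b': [29, 26, 13]}  # -> mapping = {'item': {'name': 10}, 'b': [29, 26, 13]}
ans = mapping['item']['name'] + mapping['b'][0]  # -> ans = 39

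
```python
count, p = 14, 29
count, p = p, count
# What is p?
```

Answer: 14

Derivation:
Trace (tracking p):
count, p = (14, 29)  # -> count = 14, p = 29
count, p = (p, count)  # -> count = 29, p = 14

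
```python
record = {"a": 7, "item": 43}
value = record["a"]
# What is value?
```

Answer: 7

Derivation:
Trace (tracking value):
record = {'a': 7, 'item': 43}  # -> record = {'a': 7, 'item': 43}
value = record['a']  # -> value = 7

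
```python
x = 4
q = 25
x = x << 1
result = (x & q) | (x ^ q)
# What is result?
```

Answer: 25

Derivation:
Trace (tracking result):
x = 4  # -> x = 4
q = 25  # -> q = 25
x = x << 1  # -> x = 8
result = x & q | x ^ q  # -> result = 25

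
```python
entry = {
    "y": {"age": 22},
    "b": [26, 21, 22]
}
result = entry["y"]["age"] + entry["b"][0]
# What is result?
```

Trace (tracking result):
entry = {'y': {'age': 22}, 'b': [26, 21, 22]}  # -> entry = {'y': {'age': 22}, 'b': [26, 21, 22]}
result = entry['y']['age'] + entry['b'][0]  # -> result = 48

Answer: 48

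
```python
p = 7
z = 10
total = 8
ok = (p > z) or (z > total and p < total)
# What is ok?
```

Trace (tracking ok):
p = 7  # -> p = 7
z = 10  # -> z = 10
total = 8  # -> total = 8
ok = p > z or (z > total and p < total)  # -> ok = True

Answer: True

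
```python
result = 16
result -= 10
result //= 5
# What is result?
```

Trace (tracking result):
result = 16  # -> result = 16
result -= 10  # -> result = 6
result //= 5  # -> result = 1

Answer: 1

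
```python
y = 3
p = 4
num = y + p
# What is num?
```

Trace (tracking num):
y = 3  # -> y = 3
p = 4  # -> p = 4
num = y + p  # -> num = 7

Answer: 7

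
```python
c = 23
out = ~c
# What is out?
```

Trace (tracking out):
c = 23  # -> c = 23
out = ~c  # -> out = -24

Answer: -24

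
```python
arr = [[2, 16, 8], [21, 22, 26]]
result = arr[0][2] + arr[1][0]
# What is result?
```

Answer: 29

Derivation:
Trace (tracking result):
arr = [[2, 16, 8], [21, 22, 26]]  # -> arr = [[2, 16, 8], [21, 22, 26]]
result = arr[0][2] + arr[1][0]  # -> result = 29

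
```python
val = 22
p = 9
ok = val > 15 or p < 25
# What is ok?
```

Trace (tracking ok):
val = 22  # -> val = 22
p = 9  # -> p = 9
ok = val > 15 or p < 25  # -> ok = True

Answer: True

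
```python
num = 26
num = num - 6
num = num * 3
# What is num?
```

Answer: 60

Derivation:
Trace (tracking num):
num = 26  # -> num = 26
num = num - 6  # -> num = 20
num = num * 3  # -> num = 60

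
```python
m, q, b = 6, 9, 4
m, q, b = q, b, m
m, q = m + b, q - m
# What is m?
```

Trace (tracking m):
m, q, b = (6, 9, 4)  # -> m = 6, q = 9, b = 4
m, q, b = (q, b, m)  # -> m = 9, q = 4, b = 6
m, q = (m + b, q - m)  # -> m = 15, q = -5

Answer: 15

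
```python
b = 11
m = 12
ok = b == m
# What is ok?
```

Trace (tracking ok):
b = 11  # -> b = 11
m = 12  # -> m = 12
ok = b == m  # -> ok = False

Answer: False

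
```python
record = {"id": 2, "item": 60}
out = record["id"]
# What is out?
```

Trace (tracking out):
record = {'id': 2, 'item': 60}  # -> record = {'id': 2, 'item': 60}
out = record['id']  # -> out = 2

Answer: 2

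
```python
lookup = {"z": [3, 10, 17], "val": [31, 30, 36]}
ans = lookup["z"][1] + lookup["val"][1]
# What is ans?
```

Answer: 40

Derivation:
Trace (tracking ans):
lookup = {'z': [3, 10, 17], 'val': [31, 30, 36]}  # -> lookup = {'z': [3, 10, 17], 'val': [31, 30, 36]}
ans = lookup['z'][1] + lookup['val'][1]  # -> ans = 40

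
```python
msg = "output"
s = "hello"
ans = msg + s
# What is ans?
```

Answer: 'outputhello'

Derivation:
Trace (tracking ans):
msg = 'output'  # -> msg = 'output'
s = 'hello'  # -> s = 'hello'
ans = msg + s  # -> ans = 'outputhello'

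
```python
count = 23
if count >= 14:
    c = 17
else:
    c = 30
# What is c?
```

Trace (tracking c):
count = 23  # -> count = 23
if count >= 14:  # condition is True
    c = 17  # -> c = 17

Answer: 17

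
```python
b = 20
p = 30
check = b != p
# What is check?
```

Answer: True

Derivation:
Trace (tracking check):
b = 20  # -> b = 20
p = 30  # -> p = 30
check = b != p  # -> check = True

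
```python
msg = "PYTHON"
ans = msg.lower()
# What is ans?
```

Trace (tracking ans):
msg = 'PYTHON'  # -> msg = 'PYTHON'
ans = msg.lower()  # -> ans = 'python'

Answer: 'python'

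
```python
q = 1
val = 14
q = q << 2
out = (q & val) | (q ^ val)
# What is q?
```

Answer: 4

Derivation:
Trace (tracking q):
q = 1  # -> q = 1
val = 14  # -> val = 14
q = q << 2  # -> q = 4
out = q & val | q ^ val  # -> out = 14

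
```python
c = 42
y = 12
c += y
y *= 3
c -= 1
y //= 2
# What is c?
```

Answer: 53

Derivation:
Trace (tracking c):
c = 42  # -> c = 42
y = 12  # -> y = 12
c += y  # -> c = 54
y *= 3  # -> y = 36
c -= 1  # -> c = 53
y //= 2  # -> y = 18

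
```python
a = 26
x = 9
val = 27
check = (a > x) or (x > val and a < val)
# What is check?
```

Answer: True

Derivation:
Trace (tracking check):
a = 26  # -> a = 26
x = 9  # -> x = 9
val = 27  # -> val = 27
check = a > x or (x > val and a < val)  # -> check = True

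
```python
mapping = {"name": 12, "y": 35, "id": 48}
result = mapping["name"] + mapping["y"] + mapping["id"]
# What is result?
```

Trace (tracking result):
mapping = {'name': 12, 'y': 35, 'id': 48}  # -> mapping = {'name': 12, 'y': 35, 'id': 48}
result = mapping['name'] + mapping['y'] + mapping['id']  # -> result = 95

Answer: 95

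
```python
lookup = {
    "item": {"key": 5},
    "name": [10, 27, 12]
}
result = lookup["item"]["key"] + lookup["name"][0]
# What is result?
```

Answer: 15

Derivation:
Trace (tracking result):
lookup = {'item': {'key': 5}, 'name': [10, 27, 12]}  # -> lookup = {'item': {'key': 5}, 'name': [10, 27, 12]}
result = lookup['item']['key'] + lookup['name'][0]  # -> result = 15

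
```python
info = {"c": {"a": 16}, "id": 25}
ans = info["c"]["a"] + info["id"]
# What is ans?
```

Answer: 41

Derivation:
Trace (tracking ans):
info = {'c': {'a': 16}, 'id': 25}  # -> info = {'c': {'a': 16}, 'id': 25}
ans = info['c']['a'] + info['id']  # -> ans = 41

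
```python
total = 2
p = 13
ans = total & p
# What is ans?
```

Answer: 0

Derivation:
Trace (tracking ans):
total = 2  # -> total = 2
p = 13  # -> p = 13
ans = total & p  # -> ans = 0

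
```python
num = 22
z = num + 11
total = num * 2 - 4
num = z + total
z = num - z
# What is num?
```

Answer: 73

Derivation:
Trace (tracking num):
num = 22  # -> num = 22
z = num + 11  # -> z = 33
total = num * 2 - 4  # -> total = 40
num = z + total  # -> num = 73
z = num - z  # -> z = 40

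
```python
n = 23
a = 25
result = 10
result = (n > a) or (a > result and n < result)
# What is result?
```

Trace (tracking result):
n = 23  # -> n = 23
a = 25  # -> a = 25
result = 10  # -> result = 10
result = n > a or (a > result and n < result)  # -> result = False

Answer: False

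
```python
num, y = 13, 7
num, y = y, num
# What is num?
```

Answer: 7

Derivation:
Trace (tracking num):
num, y = (13, 7)  # -> num = 13, y = 7
num, y = (y, num)  # -> num = 7, y = 13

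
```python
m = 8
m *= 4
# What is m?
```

Answer: 32

Derivation:
Trace (tracking m):
m = 8  # -> m = 8
m *= 4  # -> m = 32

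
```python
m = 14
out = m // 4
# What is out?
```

Answer: 3

Derivation:
Trace (tracking out):
m = 14  # -> m = 14
out = m // 4  # -> out = 3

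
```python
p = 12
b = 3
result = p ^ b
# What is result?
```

Trace (tracking result):
p = 12  # -> p = 12
b = 3  # -> b = 3
result = p ^ b  # -> result = 15

Answer: 15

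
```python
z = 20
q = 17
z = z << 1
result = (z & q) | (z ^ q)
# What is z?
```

Trace (tracking z):
z = 20  # -> z = 20
q = 17  # -> q = 17
z = z << 1  # -> z = 40
result = z & q | z ^ q  # -> result = 57

Answer: 40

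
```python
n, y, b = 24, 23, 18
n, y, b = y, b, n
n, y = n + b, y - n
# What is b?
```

Answer: 24

Derivation:
Trace (tracking b):
n, y, b = (24, 23, 18)  # -> n = 24, y = 23, b = 18
n, y, b = (y, b, n)  # -> n = 23, y = 18, b = 24
n, y = (n + b, y - n)  # -> n = 47, y = -5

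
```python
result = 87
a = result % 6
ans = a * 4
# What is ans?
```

Answer: 12

Derivation:
Trace (tracking ans):
result = 87  # -> result = 87
a = result % 6  # -> a = 3
ans = a * 4  # -> ans = 12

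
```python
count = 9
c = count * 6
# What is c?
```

Trace (tracking c):
count = 9  # -> count = 9
c = count * 6  # -> c = 54

Answer: 54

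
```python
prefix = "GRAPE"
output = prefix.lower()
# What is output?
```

Trace (tracking output):
prefix = 'GRAPE'  # -> prefix = 'GRAPE'
output = prefix.lower()  # -> output = 'grape'

Answer: 'grape'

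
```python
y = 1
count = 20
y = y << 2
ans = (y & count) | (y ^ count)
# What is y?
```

Trace (tracking y):
y = 1  # -> y = 1
count = 20  # -> count = 20
y = y << 2  # -> y = 4
ans = y & count | y ^ count  # -> ans = 20

Answer: 4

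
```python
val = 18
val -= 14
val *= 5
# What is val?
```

Answer: 20

Derivation:
Trace (tracking val):
val = 18  # -> val = 18
val -= 14  # -> val = 4
val *= 5  # -> val = 20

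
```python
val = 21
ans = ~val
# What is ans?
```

Answer: -22

Derivation:
Trace (tracking ans):
val = 21  # -> val = 21
ans = ~val  # -> ans = -22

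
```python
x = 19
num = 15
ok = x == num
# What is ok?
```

Answer: False

Derivation:
Trace (tracking ok):
x = 19  # -> x = 19
num = 15  # -> num = 15
ok = x == num  # -> ok = False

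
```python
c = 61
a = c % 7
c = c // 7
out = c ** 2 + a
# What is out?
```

Answer: 69

Derivation:
Trace (tracking out):
c = 61  # -> c = 61
a = c % 7  # -> a = 5
c = c // 7  # -> c = 8
out = c ** 2 + a  # -> out = 69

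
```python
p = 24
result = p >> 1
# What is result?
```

Answer: 12

Derivation:
Trace (tracking result):
p = 24  # -> p = 24
result = p >> 1  # -> result = 12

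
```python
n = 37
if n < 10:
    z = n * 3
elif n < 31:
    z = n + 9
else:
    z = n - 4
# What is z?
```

Answer: 33

Derivation:
Trace (tracking z):
n = 37  # -> n = 37
if n < 10:  # condition is False
elif n < 31:  # condition is False
else:
    z = n - 4  # -> z = 33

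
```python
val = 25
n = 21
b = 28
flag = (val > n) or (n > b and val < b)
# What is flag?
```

Answer: True

Derivation:
Trace (tracking flag):
val = 25  # -> val = 25
n = 21  # -> n = 21
b = 28  # -> b = 28
flag = val > n or (n > b and val < b)  # -> flag = True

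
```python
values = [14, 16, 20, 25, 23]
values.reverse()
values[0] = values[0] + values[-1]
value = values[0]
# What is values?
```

Answer: [37, 25, 20, 16, 14]

Derivation:
Trace (tracking values):
values = [14, 16, 20, 25, 23]  # -> values = [14, 16, 20, 25, 23]
values.reverse()  # -> values = [23, 25, 20, 16, 14]
values[0] = values[0] + values[-1]  # -> values = [37, 25, 20, 16, 14]
value = values[0]  # -> value = 37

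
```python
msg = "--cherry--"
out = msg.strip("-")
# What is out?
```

Trace (tracking out):
msg = '--cherry--'  # -> msg = '--cherry--'
out = msg.strip('-')  # -> out = 'cherry'

Answer: 'cherry'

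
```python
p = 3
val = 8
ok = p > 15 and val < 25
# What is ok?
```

Answer: False

Derivation:
Trace (tracking ok):
p = 3  # -> p = 3
val = 8  # -> val = 8
ok = p > 15 and val < 25  # -> ok = False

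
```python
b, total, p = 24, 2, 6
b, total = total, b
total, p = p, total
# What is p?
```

Answer: 24

Derivation:
Trace (tracking p):
b, total, p = (24, 2, 6)  # -> b = 24, total = 2, p = 6
b, total = (total, b)  # -> b = 2, total = 24
total, p = (p, total)  # -> total = 6, p = 24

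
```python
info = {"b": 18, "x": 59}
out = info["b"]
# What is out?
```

Trace (tracking out):
info = {'b': 18, 'x': 59}  # -> info = {'b': 18, 'x': 59}
out = info['b']  # -> out = 18

Answer: 18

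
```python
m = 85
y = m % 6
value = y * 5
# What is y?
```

Trace (tracking y):
m = 85  # -> m = 85
y = m % 6  # -> y = 1
value = y * 5  # -> value = 5

Answer: 1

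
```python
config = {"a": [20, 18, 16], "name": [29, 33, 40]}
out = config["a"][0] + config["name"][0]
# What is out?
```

Answer: 49

Derivation:
Trace (tracking out):
config = {'a': [20, 18, 16], 'name': [29, 33, 40]}  # -> config = {'a': [20, 18, 16], 'name': [29, 33, 40]}
out = config['a'][0] + config['name'][0]  # -> out = 49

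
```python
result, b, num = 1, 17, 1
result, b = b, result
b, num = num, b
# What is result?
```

Answer: 17

Derivation:
Trace (tracking result):
result, b, num = (1, 17, 1)  # -> result = 1, b = 17, num = 1
result, b = (b, result)  # -> result = 17, b = 1
b, num = (num, b)  # -> b = 1, num = 1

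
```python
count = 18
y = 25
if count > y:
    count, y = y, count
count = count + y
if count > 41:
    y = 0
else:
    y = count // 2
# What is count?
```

Trace (tracking count):
count = 18  # -> count = 18
y = 25  # -> y = 25
if count > y:  # condition is False
count = count + y  # -> count = 43
if count > 41:  # condition is True
    y = 0  # -> y = 0

Answer: 43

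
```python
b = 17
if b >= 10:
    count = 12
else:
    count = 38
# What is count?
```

Trace (tracking count):
b = 17  # -> b = 17
if b >= 10:  # condition is True
    count = 12  # -> count = 12

Answer: 12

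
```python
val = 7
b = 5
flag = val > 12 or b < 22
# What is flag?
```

Trace (tracking flag):
val = 7  # -> val = 7
b = 5  # -> b = 5
flag = val > 12 or b < 22  # -> flag = True

Answer: True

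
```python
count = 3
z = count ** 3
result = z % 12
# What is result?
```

Answer: 3

Derivation:
Trace (tracking result):
count = 3  # -> count = 3
z = count ** 3  # -> z = 27
result = z % 12  # -> result = 3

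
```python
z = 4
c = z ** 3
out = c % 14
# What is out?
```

Answer: 8

Derivation:
Trace (tracking out):
z = 4  # -> z = 4
c = z ** 3  # -> c = 64
out = c % 14  # -> out = 8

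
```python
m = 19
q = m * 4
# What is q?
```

Answer: 76

Derivation:
Trace (tracking q):
m = 19  # -> m = 19
q = m * 4  # -> q = 76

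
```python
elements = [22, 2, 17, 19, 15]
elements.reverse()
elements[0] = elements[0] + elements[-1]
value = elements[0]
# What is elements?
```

Trace (tracking elements):
elements = [22, 2, 17, 19, 15]  # -> elements = [22, 2, 17, 19, 15]
elements.reverse()  # -> elements = [15, 19, 17, 2, 22]
elements[0] = elements[0] + elements[-1]  # -> elements = [37, 19, 17, 2, 22]
value = elements[0]  # -> value = 37

Answer: [37, 19, 17, 2, 22]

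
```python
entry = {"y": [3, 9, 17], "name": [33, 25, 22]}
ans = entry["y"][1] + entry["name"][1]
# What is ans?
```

Answer: 34

Derivation:
Trace (tracking ans):
entry = {'y': [3, 9, 17], 'name': [33, 25, 22]}  # -> entry = {'y': [3, 9, 17], 'name': [33, 25, 22]}
ans = entry['y'][1] + entry['name'][1]  # -> ans = 34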